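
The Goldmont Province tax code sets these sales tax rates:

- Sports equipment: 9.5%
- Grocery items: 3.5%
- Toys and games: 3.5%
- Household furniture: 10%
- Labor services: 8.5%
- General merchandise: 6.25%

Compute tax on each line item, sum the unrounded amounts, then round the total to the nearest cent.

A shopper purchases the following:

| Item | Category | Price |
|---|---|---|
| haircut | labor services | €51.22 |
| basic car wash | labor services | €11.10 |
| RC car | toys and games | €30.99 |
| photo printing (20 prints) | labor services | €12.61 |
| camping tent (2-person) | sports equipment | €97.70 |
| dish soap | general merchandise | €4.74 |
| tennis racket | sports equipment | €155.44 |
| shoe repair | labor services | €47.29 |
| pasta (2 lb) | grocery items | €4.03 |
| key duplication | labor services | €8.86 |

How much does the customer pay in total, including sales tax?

Haircut €51.22: labor services → 8.5% → €4.3537
Basic car wash €11.10: labor services → 8.5% → €0.9435
RC car €30.99: toys and games → 3.5% → €1.08465
Photo printing (20 prints) €12.61: labor services → 8.5% → €1.07185
Camping tent (2-person) €97.70: sports equipment → 9.5% → €9.2815
Dish soap €4.74: general merchandise → 6.25% → €0.29625
Tennis racket €155.44: sports equipment → 9.5% → €14.7668
Shoe repair €47.29: labor services → 8.5% → €4.01965
Pasta (2 lb) €4.03: grocery items → 3.5% → €0.14105
Key duplication €8.86: labor services → 8.5% → €0.7531
Subtotal = €423.98; unrounded tax = €36.71205 → €36.71; total due = €460.69

€460.69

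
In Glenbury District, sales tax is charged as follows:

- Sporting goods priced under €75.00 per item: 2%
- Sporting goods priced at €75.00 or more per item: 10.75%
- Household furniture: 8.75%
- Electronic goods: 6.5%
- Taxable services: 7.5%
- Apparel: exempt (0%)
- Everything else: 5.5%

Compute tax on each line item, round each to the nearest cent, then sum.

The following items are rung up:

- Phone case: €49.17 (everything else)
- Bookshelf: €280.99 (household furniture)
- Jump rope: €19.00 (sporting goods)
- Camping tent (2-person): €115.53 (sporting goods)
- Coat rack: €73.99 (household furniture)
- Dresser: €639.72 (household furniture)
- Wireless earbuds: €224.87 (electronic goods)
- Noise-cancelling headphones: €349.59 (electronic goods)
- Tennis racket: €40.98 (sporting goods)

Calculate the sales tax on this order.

Phone case €49.17: everything else → 5.5% → €2.70
Bookshelf €280.99: household furniture → 8.75% → €24.59
Jump rope €19.00: sporting goods, under €75.00 → 2% → €0.38
Camping tent (2-person) €115.53: sporting goods, €75.00 or more → 10.75% → €12.42
Coat rack €73.99: household furniture → 8.75% → €6.47
Dresser €639.72: household furniture → 8.75% → €55.98
Wireless earbuds €224.87: electronic goods → 6.5% → €14.62
Noise-cancelling headphones €349.59: electronic goods → 6.5% → €22.72
Tennis racket €40.98: sporting goods, under €75.00 → 2% → €0.82
Total tax = €2.70 + €24.59 + €0.38 + €12.42 + €6.47 + €55.98 + €14.62 + €22.72 + €0.82 = €140.70

€140.70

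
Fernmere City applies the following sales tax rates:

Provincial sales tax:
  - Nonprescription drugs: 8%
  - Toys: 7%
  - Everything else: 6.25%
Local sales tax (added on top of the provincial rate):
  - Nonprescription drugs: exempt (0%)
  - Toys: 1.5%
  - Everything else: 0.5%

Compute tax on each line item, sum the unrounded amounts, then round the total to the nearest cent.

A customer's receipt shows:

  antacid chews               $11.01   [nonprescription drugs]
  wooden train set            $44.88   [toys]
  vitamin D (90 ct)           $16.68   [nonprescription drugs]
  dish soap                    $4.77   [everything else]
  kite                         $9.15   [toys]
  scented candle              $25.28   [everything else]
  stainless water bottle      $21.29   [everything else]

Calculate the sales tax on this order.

$10.27

Antacid chews $11.01: nonprescription drugs → 8% + 0% local = 8% → $0.8808
Wooden train set $44.88: toys → 7% + 1.5% local = 8.5% → $3.8148
Vitamin D (90 ct) $16.68: nonprescription drugs → 8% + 0% local = 8% → $1.3344
Dish soap $4.77: everything else → 6.25% + 0.5% local = 6.75% → $0.321975
Kite $9.15: toys → 7% + 1.5% local = 8.5% → $0.77775
Scented candle $25.28: everything else → 6.25% + 0.5% local = 6.75% → $1.7064
Stainless water bottle $21.29: everything else → 6.25% + 0.5% local = 6.75% → $1.437075
Unrounded tax sum = $10.2732 → $10.27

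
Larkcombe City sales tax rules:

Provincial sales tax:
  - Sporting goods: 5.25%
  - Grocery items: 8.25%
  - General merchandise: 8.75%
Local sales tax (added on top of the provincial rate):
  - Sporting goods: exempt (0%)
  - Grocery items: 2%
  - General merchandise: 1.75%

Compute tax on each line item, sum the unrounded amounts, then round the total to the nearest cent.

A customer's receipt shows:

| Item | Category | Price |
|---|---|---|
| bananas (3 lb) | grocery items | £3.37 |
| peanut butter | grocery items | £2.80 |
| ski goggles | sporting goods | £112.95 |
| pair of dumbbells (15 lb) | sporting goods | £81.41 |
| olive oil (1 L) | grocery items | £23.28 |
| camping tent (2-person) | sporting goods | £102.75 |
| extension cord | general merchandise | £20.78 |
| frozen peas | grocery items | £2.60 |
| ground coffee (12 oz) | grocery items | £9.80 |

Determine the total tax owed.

£22.07

Bananas (3 lb) £3.37: grocery items → 8.25% + 2% local = 10.25% → £0.345425
Peanut butter £2.80: grocery items → 8.25% + 2% local = 10.25% → £0.287
Ski goggles £112.95: sporting goods → 5.25% + 0% local = 5.25% → £5.929875
Pair of dumbbells (15 lb) £81.41: sporting goods → 5.25% + 0% local = 5.25% → £4.274025
Olive oil (1 L) £23.28: grocery items → 8.25% + 2% local = 10.25% → £2.3862
Camping tent (2-person) £102.75: sporting goods → 5.25% + 0% local = 5.25% → £5.394375
Extension cord £20.78: general merchandise → 8.75% + 1.75% local = 10.5% → £2.1819
Frozen peas £2.60: grocery items → 8.25% + 2% local = 10.25% → £0.2665
Ground coffee (12 oz) £9.80: grocery items → 8.25% + 2% local = 10.25% → £1.0045
Unrounded tax sum = £22.0698 → £22.07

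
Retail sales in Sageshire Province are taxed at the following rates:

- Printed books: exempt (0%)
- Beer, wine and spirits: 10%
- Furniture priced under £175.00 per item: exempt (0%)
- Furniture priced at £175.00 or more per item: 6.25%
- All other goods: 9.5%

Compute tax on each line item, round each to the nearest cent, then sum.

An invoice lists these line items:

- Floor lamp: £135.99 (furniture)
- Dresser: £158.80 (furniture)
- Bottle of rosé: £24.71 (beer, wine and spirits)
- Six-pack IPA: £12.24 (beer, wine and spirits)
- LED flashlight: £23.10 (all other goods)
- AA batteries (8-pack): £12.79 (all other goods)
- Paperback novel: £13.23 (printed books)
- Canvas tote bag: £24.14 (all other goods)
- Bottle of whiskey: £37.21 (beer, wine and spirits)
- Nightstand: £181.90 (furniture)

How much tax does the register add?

£24.48

Floor lamp £135.99: furniture, under £175.00 → 0% → £0.00
Dresser £158.80: furniture, under £175.00 → 0% → £0.00
Bottle of rosé £24.71: beer, wine and spirits → 10% → £2.47
Six-pack IPA £12.24: beer, wine and spirits → 10% → £1.22
LED flashlight £23.10: all other goods → 9.5% → £2.19
AA batteries (8-pack) £12.79: all other goods → 9.5% → £1.22
Paperback novel £13.23: printed books → 0% → £0.00
Canvas tote bag £24.14: all other goods → 9.5% → £2.29
Bottle of whiskey £37.21: beer, wine and spirits → 10% → £3.72
Nightstand £181.90: furniture, £175.00 or more → 6.25% → £11.37
Total tax = £2.47 + £1.22 + £2.19 + £1.22 + £2.29 + £3.72 + £11.37 = £24.48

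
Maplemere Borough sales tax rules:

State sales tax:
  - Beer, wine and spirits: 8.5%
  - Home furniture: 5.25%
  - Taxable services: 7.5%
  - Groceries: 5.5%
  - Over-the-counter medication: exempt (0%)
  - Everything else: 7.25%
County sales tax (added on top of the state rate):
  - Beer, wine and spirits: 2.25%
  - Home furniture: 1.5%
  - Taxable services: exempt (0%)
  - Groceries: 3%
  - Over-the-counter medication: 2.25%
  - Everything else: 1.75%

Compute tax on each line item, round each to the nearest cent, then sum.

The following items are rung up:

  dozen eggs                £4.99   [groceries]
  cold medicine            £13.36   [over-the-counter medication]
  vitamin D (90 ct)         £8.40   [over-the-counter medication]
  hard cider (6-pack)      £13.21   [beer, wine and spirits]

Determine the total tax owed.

£2.33

Dozen eggs £4.99: groceries → 5.5% + 3% county = 8.5% → £0.42
Cold medicine £13.36: over-the-counter medication → 0% + 2.25% county = 2.25% → £0.30
Vitamin D (90 ct) £8.40: over-the-counter medication → 0% + 2.25% county = 2.25% → £0.19
Hard cider (6-pack) £13.21: beer, wine and spirits → 8.5% + 2.25% county = 10.75% → £1.42
Total tax = £0.42 + £0.30 + £0.19 + £1.42 = £2.33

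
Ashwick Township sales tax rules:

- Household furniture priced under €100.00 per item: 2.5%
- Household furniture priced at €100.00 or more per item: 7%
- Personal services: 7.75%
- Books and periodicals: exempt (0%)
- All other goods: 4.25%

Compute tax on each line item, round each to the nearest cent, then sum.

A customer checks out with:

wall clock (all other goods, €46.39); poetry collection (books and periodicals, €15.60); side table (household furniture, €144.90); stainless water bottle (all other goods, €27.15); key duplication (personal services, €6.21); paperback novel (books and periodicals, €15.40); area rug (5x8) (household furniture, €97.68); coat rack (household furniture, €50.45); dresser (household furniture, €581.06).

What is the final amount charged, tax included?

€1042.95

Wall clock €46.39: all other goods → 4.25% → €1.97
Poetry collection €15.60: books and periodicals → 0% → €0.00
Side table €144.90: household furniture, €100.00 or more → 7% → €10.14
Stainless water bottle €27.15: all other goods → 4.25% → €1.15
Key duplication €6.21: personal services → 7.75% → €0.48
Paperback novel €15.40: books and periodicals → 0% → €0.00
Area rug (5x8) €97.68: household furniture, under €100.00 → 2.5% → €2.44
Coat rack €50.45: household furniture, under €100.00 → 2.5% → €1.26
Dresser €581.06: household furniture, €100.00 or more → 7% → €40.67
Subtotal = €984.84; tax = €58.11; total due = €1042.95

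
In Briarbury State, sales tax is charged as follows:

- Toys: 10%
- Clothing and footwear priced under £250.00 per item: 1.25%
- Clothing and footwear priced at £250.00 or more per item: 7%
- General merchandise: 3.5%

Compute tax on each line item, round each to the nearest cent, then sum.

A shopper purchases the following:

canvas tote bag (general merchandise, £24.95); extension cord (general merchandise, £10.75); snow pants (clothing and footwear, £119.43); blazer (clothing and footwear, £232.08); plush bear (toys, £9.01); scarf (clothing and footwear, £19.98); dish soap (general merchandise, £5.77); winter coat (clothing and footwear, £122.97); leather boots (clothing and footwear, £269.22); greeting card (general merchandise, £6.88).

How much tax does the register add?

Canvas tote bag £24.95: general merchandise → 3.5% → £0.87
Extension cord £10.75: general merchandise → 3.5% → £0.38
Snow pants £119.43: clothing and footwear, under £250.00 → 1.25% → £1.49
Blazer £232.08: clothing and footwear, under £250.00 → 1.25% → £2.90
Plush bear £9.01: toys → 10% → £0.90
Scarf £19.98: clothing and footwear, under £250.00 → 1.25% → £0.25
Dish soap £5.77: general merchandise → 3.5% → £0.20
Winter coat £122.97: clothing and footwear, under £250.00 → 1.25% → £1.54
Leather boots £269.22: clothing and footwear, £250.00 or more → 7% → £18.85
Greeting card £6.88: general merchandise → 3.5% → £0.24
Total tax = £0.87 + £0.38 + £1.49 + £2.90 + £0.90 + £0.25 + £0.20 + £1.54 + £18.85 + £0.24 = £27.62

£27.62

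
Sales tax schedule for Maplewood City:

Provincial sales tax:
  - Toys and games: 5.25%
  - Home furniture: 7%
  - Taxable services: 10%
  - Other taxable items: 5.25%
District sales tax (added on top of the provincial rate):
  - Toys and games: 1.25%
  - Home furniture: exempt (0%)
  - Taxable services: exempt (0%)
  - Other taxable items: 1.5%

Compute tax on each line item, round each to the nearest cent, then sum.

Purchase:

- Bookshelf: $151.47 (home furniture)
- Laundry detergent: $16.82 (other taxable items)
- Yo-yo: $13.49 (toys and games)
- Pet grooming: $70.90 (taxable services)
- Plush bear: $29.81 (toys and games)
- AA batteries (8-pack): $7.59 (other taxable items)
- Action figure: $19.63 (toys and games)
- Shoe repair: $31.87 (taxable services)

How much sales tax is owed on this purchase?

$26.63

Bookshelf $151.47: home furniture → 7% + 0% district = 7% → $10.60
Laundry detergent $16.82: other taxable items → 5.25% + 1.5% district = 6.75% → $1.14
Yo-yo $13.49: toys and games → 5.25% + 1.25% district = 6.5% → $0.88
Pet grooming $70.90: taxable services → 10% + 0% district = 10% → $7.09
Plush bear $29.81: toys and games → 5.25% + 1.25% district = 6.5% → $1.94
AA batteries (8-pack) $7.59: other taxable items → 5.25% + 1.5% district = 6.75% → $0.51
Action figure $19.63: toys and games → 5.25% + 1.25% district = 6.5% → $1.28
Shoe repair $31.87: taxable services → 10% + 0% district = 10% → $3.19
Total tax = $10.60 + $1.14 + $0.88 + $7.09 + $1.94 + $0.51 + $1.28 + $3.19 = $26.63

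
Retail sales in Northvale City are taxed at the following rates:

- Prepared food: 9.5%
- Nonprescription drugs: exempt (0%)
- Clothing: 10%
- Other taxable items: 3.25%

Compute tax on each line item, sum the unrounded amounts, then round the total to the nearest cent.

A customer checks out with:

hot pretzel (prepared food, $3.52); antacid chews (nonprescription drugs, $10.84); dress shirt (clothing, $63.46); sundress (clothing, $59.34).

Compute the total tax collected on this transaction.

Hot pretzel $3.52: prepared food → 9.5% → $0.3344
Antacid chews $10.84: nonprescription drugs → 0% → $0.00
Dress shirt $63.46: clothing → 10% → $6.346
Sundress $59.34: clothing → 10% → $5.934
Unrounded tax sum = $12.6144 → $12.61

$12.61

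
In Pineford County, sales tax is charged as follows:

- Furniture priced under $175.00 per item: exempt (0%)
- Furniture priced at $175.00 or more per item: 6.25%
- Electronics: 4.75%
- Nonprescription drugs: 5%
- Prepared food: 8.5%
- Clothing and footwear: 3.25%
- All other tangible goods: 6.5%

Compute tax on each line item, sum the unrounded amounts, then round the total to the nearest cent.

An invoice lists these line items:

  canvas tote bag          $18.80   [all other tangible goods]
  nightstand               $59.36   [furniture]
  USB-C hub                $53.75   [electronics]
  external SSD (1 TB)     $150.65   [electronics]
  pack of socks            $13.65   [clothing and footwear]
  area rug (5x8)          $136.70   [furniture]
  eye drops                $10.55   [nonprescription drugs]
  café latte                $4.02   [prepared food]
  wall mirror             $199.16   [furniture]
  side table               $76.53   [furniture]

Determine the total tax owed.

$24.69

Canvas tote bag $18.80: all other tangible goods → 6.5% → $1.222
Nightstand $59.36: furniture, under $175.00 → 0% → $0.00
USB-C hub $53.75: electronics → 4.75% → $2.553125
External SSD (1 TB) $150.65: electronics → 4.75% → $7.155875
Pack of socks $13.65: clothing and footwear → 3.25% → $0.443625
Area rug (5x8) $136.70: furniture, under $175.00 → 0% → $0.00
Eye drops $10.55: nonprescription drugs → 5% → $0.5275
Café latte $4.02: prepared food → 8.5% → $0.3417
Wall mirror $199.16: furniture, $175.00 or more → 6.25% → $12.4475
Side table $76.53: furniture, under $175.00 → 0% → $0.00
Unrounded tax sum = $24.691325 → $24.69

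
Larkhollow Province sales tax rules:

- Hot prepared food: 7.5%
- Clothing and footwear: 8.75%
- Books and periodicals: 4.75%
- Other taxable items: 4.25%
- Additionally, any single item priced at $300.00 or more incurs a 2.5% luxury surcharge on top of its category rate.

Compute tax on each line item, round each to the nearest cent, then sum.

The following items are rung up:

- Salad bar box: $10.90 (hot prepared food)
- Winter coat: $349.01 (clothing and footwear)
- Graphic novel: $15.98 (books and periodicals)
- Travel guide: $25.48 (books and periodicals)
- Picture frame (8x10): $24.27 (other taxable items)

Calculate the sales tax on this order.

Salad bar box $10.90: hot prepared food → 7.5% → $0.82
Winter coat $349.01: clothing and footwear → 8.75% + 2.5% surcharge = 11.25% → $39.26
Graphic novel $15.98: books and periodicals → 4.75% → $0.76
Travel guide $25.48: books and periodicals → 4.75% → $1.21
Picture frame (8x10) $24.27: other taxable items → 4.25% → $1.03
Total tax = $0.82 + $39.26 + $0.76 + $1.21 + $1.03 = $43.08

$43.08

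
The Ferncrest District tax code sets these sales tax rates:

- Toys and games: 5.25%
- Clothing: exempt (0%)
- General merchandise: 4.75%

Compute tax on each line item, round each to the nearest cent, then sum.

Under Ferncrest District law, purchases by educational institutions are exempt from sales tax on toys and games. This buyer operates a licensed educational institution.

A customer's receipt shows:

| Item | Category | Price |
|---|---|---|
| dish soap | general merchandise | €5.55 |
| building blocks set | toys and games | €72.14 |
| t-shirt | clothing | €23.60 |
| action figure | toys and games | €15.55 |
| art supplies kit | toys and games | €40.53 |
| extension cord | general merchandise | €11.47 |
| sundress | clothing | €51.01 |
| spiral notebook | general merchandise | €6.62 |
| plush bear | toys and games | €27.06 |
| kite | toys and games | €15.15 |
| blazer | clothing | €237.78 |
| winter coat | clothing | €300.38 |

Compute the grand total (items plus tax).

Dish soap €5.55: general merchandise → 4.75% → €0.26
Building blocks set €72.14: toys and games, buyer-exempt → 0% → €0.00
T-shirt €23.60: clothing → 0% → €0.00
Action figure €15.55: toys and games, buyer-exempt → 0% → €0.00
Art supplies kit €40.53: toys and games, buyer-exempt → 0% → €0.00
Extension cord €11.47: general merchandise → 4.75% → €0.54
Sundress €51.01: clothing → 0% → €0.00
Spiral notebook €6.62: general merchandise → 4.75% → €0.31
Plush bear €27.06: toys and games, buyer-exempt → 0% → €0.00
Kite €15.15: toys and games, buyer-exempt → 0% → €0.00
Blazer €237.78: clothing → 0% → €0.00
Winter coat €300.38: clothing → 0% → €0.00
Subtotal = €806.84; tax = €1.11; total due = €807.95

€807.95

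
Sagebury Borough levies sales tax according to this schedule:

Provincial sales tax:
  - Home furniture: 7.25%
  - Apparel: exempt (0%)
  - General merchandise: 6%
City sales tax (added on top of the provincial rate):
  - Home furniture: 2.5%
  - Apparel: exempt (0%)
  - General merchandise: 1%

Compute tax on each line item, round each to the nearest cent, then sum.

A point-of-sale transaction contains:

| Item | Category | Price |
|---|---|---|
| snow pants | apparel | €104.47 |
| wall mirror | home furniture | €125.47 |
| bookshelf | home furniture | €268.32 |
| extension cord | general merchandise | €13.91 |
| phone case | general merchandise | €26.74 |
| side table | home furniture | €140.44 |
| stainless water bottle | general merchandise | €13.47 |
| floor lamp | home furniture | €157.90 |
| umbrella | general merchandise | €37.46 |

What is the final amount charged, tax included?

Snow pants €104.47: apparel → 0% + 0% city = 0% → €0.00
Wall mirror €125.47: home furniture → 7.25% + 2.5% city = 9.75% → €12.23
Bookshelf €268.32: home furniture → 7.25% + 2.5% city = 9.75% → €26.16
Extension cord €13.91: general merchandise → 6% + 1% city = 7% → €0.97
Phone case €26.74: general merchandise → 6% + 1% city = 7% → €1.87
Side table €140.44: home furniture → 7.25% + 2.5% city = 9.75% → €13.69
Stainless water bottle €13.47: general merchandise → 6% + 1% city = 7% → €0.94
Floor lamp €157.90: home furniture → 7.25% + 2.5% city = 9.75% → €15.40
Umbrella €37.46: general merchandise → 6% + 1% city = 7% → €2.62
Subtotal = €888.18; tax = €73.88; total due = €962.06

€962.06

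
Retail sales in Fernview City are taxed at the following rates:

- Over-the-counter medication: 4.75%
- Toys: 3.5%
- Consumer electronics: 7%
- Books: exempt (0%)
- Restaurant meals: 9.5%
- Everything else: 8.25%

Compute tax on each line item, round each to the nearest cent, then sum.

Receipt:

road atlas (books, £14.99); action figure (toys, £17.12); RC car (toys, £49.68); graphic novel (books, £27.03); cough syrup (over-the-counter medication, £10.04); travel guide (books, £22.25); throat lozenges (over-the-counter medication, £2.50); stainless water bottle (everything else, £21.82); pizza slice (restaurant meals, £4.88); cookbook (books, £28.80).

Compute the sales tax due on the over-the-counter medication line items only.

£0.60

Cough syrup £10.04: over-the-counter medication → 4.75% → £0.48
Throat lozenges £2.50: over-the-counter medication → 4.75% → £0.12
Tax on over-the-counter medication = £0.48 + £0.12 = £0.60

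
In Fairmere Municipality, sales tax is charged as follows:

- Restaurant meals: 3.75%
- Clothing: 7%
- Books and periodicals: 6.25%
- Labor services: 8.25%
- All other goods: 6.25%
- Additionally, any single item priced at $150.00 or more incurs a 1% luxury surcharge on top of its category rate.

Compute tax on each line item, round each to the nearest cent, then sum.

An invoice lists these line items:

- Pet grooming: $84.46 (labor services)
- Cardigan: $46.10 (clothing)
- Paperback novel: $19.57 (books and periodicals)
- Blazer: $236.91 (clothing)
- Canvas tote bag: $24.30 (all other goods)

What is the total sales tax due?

$31.89

Pet grooming $84.46: labor services → 8.25% → $6.97
Cardigan $46.10: clothing → 7% → $3.23
Paperback novel $19.57: books and periodicals → 6.25% → $1.22
Blazer $236.91: clothing → 7% + 1% surcharge = 8% → $18.95
Canvas tote bag $24.30: all other goods → 6.25% → $1.52
Total tax = $6.97 + $3.23 + $1.22 + $18.95 + $1.52 = $31.89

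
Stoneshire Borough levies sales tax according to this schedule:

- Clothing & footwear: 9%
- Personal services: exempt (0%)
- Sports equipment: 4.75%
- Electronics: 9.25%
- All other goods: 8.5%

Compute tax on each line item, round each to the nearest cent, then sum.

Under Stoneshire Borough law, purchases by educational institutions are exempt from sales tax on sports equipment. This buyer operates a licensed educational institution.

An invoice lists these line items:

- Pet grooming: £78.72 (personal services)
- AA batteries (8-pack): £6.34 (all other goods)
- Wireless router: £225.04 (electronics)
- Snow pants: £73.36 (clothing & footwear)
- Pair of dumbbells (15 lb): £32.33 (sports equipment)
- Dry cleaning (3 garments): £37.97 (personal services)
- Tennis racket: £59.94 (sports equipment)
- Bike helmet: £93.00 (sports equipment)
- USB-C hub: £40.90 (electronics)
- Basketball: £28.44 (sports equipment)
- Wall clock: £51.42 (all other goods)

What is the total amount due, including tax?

Pet grooming £78.72: personal services → 0% → £0.00
AA batteries (8-pack) £6.34: all other goods → 8.5% → £0.54
Wireless router £225.04: electronics → 9.25% → £20.82
Snow pants £73.36: clothing & footwear → 9% → £6.60
Pair of dumbbells (15 lb) £32.33: sports equipment, buyer-exempt → 0% → £0.00
Dry cleaning (3 garments) £37.97: personal services → 0% → £0.00
Tennis racket £59.94: sports equipment, buyer-exempt → 0% → £0.00
Bike helmet £93.00: sports equipment, buyer-exempt → 0% → £0.00
USB-C hub £40.90: electronics → 9.25% → £3.78
Basketball £28.44: sports equipment, buyer-exempt → 0% → £0.00
Wall clock £51.42: all other goods → 8.5% → £4.37
Subtotal = £727.46; tax = £36.11; total due = £763.57

£763.57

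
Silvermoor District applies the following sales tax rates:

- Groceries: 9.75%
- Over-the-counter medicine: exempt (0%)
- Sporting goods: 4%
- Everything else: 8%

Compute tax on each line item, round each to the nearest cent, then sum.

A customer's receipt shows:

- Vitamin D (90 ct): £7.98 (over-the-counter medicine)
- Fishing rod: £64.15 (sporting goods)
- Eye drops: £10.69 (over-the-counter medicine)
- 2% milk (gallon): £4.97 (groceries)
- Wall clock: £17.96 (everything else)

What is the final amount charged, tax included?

£110.24

Vitamin D (90 ct) £7.98: over-the-counter medicine → 0% → £0.00
Fishing rod £64.15: sporting goods → 4% → £2.57
Eye drops £10.69: over-the-counter medicine → 0% → £0.00
2% milk (gallon) £4.97: groceries → 9.75% → £0.48
Wall clock £17.96: everything else → 8% → £1.44
Subtotal = £105.75; tax = £4.49; total due = £110.24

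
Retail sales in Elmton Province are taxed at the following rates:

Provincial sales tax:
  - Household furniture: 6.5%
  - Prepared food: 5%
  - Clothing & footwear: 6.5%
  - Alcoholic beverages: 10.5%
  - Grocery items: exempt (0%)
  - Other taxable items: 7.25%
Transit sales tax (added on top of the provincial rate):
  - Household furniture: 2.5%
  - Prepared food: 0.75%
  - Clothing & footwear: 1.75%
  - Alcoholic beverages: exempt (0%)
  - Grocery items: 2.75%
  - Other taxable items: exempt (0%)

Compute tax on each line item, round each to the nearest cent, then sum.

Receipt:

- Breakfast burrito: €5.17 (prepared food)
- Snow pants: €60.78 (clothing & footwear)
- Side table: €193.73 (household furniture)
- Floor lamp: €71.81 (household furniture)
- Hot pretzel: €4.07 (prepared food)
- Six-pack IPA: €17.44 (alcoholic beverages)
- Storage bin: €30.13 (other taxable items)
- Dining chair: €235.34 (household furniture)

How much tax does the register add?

Breakfast burrito €5.17: prepared food → 5% + 0.75% transit = 5.75% → €0.30
Snow pants €60.78: clothing & footwear → 6.5% + 1.75% transit = 8.25% → €5.01
Side table €193.73: household furniture → 6.5% + 2.5% transit = 9% → €17.44
Floor lamp €71.81: household furniture → 6.5% + 2.5% transit = 9% → €6.46
Hot pretzel €4.07: prepared food → 5% + 0.75% transit = 5.75% → €0.23
Six-pack IPA €17.44: alcoholic beverages → 10.5% + 0% transit = 10.5% → €1.83
Storage bin €30.13: other taxable items → 7.25% + 0% transit = 7.25% → €2.18
Dining chair €235.34: household furniture → 6.5% + 2.5% transit = 9% → €21.18
Total tax = €0.30 + €5.01 + €17.44 + €6.46 + €0.23 + €1.83 + €2.18 + €21.18 = €54.63

€54.63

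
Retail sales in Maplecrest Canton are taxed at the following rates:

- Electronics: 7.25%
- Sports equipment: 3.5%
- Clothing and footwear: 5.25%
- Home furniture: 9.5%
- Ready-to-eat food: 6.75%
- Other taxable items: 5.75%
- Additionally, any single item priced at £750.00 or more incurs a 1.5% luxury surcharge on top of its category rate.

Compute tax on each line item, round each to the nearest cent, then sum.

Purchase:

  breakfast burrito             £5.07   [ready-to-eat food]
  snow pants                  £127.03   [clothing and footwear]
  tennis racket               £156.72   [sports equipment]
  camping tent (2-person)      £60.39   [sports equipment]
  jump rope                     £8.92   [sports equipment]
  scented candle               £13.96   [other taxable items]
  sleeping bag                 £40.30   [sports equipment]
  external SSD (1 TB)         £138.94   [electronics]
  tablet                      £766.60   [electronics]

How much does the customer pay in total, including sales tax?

£1412.21

Breakfast burrito £5.07: ready-to-eat food → 6.75% → £0.34
Snow pants £127.03: clothing and footwear → 5.25% → £6.67
Tennis racket £156.72: sports equipment → 3.5% → £5.49
Camping tent (2-person) £60.39: sports equipment → 3.5% → £2.11
Jump rope £8.92: sports equipment → 3.5% → £0.31
Scented candle £13.96: other taxable items → 5.75% → £0.80
Sleeping bag £40.30: sports equipment → 3.5% → £1.41
External SSD (1 TB) £138.94: electronics → 7.25% → £10.07
Tablet £766.60: electronics → 7.25% + 1.5% surcharge = 8.75% → £67.08
Subtotal = £1317.93; tax = £94.28; total due = £1412.21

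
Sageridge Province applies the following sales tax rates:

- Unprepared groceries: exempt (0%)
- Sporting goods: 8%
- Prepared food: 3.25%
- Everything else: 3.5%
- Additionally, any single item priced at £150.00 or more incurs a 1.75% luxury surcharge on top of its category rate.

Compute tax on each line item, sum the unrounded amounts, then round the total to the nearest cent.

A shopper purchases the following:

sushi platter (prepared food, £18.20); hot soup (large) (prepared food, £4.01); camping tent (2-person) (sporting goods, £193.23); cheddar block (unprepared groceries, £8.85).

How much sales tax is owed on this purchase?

£19.56

Sushi platter £18.20: prepared food → 3.25% → £0.5915
Hot soup (large) £4.01: prepared food → 3.25% → £0.130325
Camping tent (2-person) £193.23: sporting goods → 8% + 1.75% surcharge = 9.75% → £18.839925
Cheddar block £8.85: unprepared groceries → 0% → £0.00
Unrounded tax sum = £19.56175 → £19.56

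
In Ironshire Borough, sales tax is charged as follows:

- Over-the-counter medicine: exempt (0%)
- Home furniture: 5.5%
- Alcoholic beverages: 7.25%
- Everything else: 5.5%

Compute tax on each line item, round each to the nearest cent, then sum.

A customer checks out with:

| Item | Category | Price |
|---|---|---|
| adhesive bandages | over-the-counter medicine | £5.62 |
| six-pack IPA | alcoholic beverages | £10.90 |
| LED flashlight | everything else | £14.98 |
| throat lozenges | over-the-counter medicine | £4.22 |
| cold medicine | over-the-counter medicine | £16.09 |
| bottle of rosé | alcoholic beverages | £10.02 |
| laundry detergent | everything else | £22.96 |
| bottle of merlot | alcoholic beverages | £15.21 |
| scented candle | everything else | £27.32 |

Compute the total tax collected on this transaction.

Adhesive bandages £5.62: over-the-counter medicine → 0% → £0.00
Six-pack IPA £10.90: alcoholic beverages → 7.25% → £0.79
LED flashlight £14.98: everything else → 5.5% → £0.82
Throat lozenges £4.22: over-the-counter medicine → 0% → £0.00
Cold medicine £16.09: over-the-counter medicine → 0% → £0.00
Bottle of rosé £10.02: alcoholic beverages → 7.25% → £0.73
Laundry detergent £22.96: everything else → 5.5% → £1.26
Bottle of merlot £15.21: alcoholic beverages → 7.25% → £1.10
Scented candle £27.32: everything else → 5.5% → £1.50
Total tax = £0.79 + £0.82 + £0.73 + £1.26 + £1.10 + £1.50 = £6.20

£6.20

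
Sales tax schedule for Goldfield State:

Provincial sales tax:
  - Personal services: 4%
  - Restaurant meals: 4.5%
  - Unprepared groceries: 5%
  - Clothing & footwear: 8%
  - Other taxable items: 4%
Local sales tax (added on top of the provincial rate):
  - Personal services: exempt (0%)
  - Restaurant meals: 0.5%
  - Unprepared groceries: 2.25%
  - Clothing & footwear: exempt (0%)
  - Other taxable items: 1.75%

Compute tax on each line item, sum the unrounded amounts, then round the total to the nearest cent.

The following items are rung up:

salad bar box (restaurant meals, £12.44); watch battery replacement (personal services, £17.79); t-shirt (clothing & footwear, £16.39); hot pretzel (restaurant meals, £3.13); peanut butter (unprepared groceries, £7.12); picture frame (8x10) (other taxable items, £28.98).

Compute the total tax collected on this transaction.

£4.98

Salad bar box £12.44: restaurant meals → 4.5% + 0.5% local = 5% → £0.622
Watch battery replacement £17.79: personal services → 4% + 0% local = 4% → £0.7116
T-shirt £16.39: clothing & footwear → 8% + 0% local = 8% → £1.3112
Hot pretzel £3.13: restaurant meals → 4.5% + 0.5% local = 5% → £0.1565
Peanut butter £7.12: unprepared groceries → 5% + 2.25% local = 7.25% → £0.5162
Picture frame (8x10) £28.98: other taxable items → 4% + 1.75% local = 5.75% → £1.66635
Unrounded tax sum = £4.98385 → £4.98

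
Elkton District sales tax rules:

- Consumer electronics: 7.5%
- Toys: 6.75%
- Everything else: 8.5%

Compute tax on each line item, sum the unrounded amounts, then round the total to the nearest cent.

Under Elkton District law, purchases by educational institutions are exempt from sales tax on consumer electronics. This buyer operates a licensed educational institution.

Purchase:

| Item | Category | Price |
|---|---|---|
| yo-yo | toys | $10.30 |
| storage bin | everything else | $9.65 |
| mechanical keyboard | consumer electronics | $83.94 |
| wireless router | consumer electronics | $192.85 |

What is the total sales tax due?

$1.52

Yo-yo $10.30: toys → 6.75% → $0.69525
Storage bin $9.65: everything else → 8.5% → $0.82025
Mechanical keyboard $83.94: consumer electronics, buyer-exempt → 0% → $0.00
Wireless router $192.85: consumer electronics, buyer-exempt → 0% → $0.00
Unrounded tax sum = $1.5155 → $1.52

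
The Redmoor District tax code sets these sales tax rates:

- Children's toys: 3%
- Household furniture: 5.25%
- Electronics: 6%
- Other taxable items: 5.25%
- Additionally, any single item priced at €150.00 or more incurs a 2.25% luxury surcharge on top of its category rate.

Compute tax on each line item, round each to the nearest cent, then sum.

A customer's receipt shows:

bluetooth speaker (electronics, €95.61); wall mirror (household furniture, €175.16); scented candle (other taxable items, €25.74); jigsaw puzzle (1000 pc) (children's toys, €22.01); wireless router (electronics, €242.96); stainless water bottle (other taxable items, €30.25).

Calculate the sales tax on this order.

Bluetooth speaker €95.61: electronics → 6% → €5.74
Wall mirror €175.16: household furniture → 5.25% + 2.25% surcharge = 7.5% → €13.14
Scented candle €25.74: other taxable items → 5.25% → €1.35
Jigsaw puzzle (1000 pc) €22.01: children's toys → 3% → €0.66
Wireless router €242.96: electronics → 6% + 2.25% surcharge = 8.25% → €20.04
Stainless water bottle €30.25: other taxable items → 5.25% → €1.59
Total tax = €5.74 + €13.14 + €1.35 + €0.66 + €20.04 + €1.59 = €42.52

€42.52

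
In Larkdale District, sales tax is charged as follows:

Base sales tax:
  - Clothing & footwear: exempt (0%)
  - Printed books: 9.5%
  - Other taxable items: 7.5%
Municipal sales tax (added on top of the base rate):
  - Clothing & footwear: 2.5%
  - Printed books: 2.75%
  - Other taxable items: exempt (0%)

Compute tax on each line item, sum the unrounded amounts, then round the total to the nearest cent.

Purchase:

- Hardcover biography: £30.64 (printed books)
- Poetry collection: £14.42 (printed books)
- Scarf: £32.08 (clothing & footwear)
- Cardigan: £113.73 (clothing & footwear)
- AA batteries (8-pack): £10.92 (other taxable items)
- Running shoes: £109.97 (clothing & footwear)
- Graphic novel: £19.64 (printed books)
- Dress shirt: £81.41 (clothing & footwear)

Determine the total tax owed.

Hardcover biography £30.64: printed books → 9.5% + 2.75% municipal = 12.25% → £3.7534
Poetry collection £14.42: printed books → 9.5% + 2.75% municipal = 12.25% → £1.76645
Scarf £32.08: clothing & footwear → 0% + 2.5% municipal = 2.5% → £0.802
Cardigan £113.73: clothing & footwear → 0% + 2.5% municipal = 2.5% → £2.84325
AA batteries (8-pack) £10.92: other taxable items → 7.5% + 0% municipal = 7.5% → £0.819
Running shoes £109.97: clothing & footwear → 0% + 2.5% municipal = 2.5% → £2.74925
Graphic novel £19.64: printed books → 9.5% + 2.75% municipal = 12.25% → £2.4059
Dress shirt £81.41: clothing & footwear → 0% + 2.5% municipal = 2.5% → £2.03525
Unrounded tax sum = £17.1745 → £17.17

£17.17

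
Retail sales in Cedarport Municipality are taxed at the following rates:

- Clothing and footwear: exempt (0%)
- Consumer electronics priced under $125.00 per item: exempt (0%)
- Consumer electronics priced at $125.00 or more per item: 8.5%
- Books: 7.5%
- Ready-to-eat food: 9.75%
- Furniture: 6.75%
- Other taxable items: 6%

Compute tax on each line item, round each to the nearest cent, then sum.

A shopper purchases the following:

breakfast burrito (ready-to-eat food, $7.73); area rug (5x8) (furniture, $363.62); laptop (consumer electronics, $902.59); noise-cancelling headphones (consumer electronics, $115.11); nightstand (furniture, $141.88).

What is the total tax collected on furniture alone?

Area rug (5x8) $363.62: furniture → 6.75% → $24.54
Nightstand $141.88: furniture → 6.75% → $9.58
Tax on furniture = $24.54 + $9.58 = $34.12

$34.12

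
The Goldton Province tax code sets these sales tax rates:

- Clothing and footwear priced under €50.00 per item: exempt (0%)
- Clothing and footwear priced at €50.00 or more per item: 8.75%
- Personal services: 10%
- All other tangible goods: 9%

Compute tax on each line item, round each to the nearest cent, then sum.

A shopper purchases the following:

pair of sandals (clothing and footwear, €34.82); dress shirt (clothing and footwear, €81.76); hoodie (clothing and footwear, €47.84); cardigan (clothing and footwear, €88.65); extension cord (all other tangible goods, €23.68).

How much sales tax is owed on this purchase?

Pair of sandals €34.82: clothing and footwear, under €50.00 → 0% → €0.00
Dress shirt €81.76: clothing and footwear, €50.00 or more → 8.75% → €7.15
Hoodie €47.84: clothing and footwear, under €50.00 → 0% → €0.00
Cardigan €88.65: clothing and footwear, €50.00 or more → 8.75% → €7.76
Extension cord €23.68: all other tangible goods → 9% → €2.13
Total tax = €7.15 + €7.76 + €2.13 = €17.04

€17.04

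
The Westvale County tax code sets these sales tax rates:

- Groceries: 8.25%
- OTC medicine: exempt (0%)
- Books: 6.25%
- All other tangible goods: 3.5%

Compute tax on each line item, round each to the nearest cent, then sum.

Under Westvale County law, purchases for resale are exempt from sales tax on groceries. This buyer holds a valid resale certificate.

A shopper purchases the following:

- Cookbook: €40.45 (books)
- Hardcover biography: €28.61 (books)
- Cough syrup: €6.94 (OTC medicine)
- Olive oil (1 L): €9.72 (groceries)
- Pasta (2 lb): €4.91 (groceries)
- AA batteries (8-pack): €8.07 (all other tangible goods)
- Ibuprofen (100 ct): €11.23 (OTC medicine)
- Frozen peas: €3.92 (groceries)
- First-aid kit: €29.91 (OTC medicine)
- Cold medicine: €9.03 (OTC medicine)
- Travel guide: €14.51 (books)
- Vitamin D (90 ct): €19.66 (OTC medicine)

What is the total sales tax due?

€5.51

Cookbook €40.45: books → 6.25% → €2.53
Hardcover biography €28.61: books → 6.25% → €1.79
Cough syrup €6.94: OTC medicine → 0% → €0.00
Olive oil (1 L) €9.72: groceries, buyer-exempt → 0% → €0.00
Pasta (2 lb) €4.91: groceries, buyer-exempt → 0% → €0.00
AA batteries (8-pack) €8.07: all other tangible goods → 3.5% → €0.28
Ibuprofen (100 ct) €11.23: OTC medicine → 0% → €0.00
Frozen peas €3.92: groceries, buyer-exempt → 0% → €0.00
First-aid kit €29.91: OTC medicine → 0% → €0.00
Cold medicine €9.03: OTC medicine → 0% → €0.00
Travel guide €14.51: books → 6.25% → €0.91
Vitamin D (90 ct) €19.66: OTC medicine → 0% → €0.00
Total tax = €2.53 + €1.79 + €0.28 + €0.91 = €5.51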